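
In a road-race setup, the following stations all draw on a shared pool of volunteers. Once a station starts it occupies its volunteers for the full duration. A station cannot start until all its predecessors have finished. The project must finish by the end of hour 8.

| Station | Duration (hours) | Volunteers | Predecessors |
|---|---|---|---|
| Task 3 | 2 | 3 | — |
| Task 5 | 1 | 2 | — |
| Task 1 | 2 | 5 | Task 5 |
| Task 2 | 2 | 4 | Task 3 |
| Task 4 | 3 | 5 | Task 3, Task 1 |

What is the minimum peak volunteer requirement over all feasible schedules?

8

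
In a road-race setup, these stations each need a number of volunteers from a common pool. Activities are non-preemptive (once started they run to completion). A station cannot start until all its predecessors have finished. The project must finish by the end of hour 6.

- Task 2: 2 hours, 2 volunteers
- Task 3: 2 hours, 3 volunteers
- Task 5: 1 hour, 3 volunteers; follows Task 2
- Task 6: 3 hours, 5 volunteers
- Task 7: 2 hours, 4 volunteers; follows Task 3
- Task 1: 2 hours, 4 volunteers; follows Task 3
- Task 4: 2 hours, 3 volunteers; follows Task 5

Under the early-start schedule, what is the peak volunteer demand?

Early-start schedule: Task 2@1, Task 3@1, Task 5@3, Task 6@1, Task 7@3, Task 1@3, Task 4@4.
Load per hour: hour 1: 10, hour 2: 10, hour 3: 16, hour 4: 11, hour 5: 3, hour 6: 0.
Peak is 16.

16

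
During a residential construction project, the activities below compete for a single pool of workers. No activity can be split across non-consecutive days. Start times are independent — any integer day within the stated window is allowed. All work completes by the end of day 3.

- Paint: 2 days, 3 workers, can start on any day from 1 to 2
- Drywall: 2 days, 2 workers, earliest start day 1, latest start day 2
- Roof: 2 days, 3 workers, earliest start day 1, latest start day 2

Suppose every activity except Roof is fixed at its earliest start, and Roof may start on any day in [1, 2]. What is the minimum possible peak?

Roof@1: d1:8  d2:8  d3:0 → peak 8
Roof@2: d1:5  d2:8  d3:3 → peak 8
Best is Roof@1, peak 8.

8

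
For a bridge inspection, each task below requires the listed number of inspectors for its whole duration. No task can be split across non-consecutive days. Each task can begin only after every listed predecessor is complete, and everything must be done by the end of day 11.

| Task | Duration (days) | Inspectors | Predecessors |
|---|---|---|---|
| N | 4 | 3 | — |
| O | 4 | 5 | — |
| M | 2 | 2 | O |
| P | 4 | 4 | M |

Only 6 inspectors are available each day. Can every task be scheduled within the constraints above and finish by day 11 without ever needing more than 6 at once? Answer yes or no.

The minimum achievable peak is 7; 6 < 7, so no feasible schedule stays within the cap.

no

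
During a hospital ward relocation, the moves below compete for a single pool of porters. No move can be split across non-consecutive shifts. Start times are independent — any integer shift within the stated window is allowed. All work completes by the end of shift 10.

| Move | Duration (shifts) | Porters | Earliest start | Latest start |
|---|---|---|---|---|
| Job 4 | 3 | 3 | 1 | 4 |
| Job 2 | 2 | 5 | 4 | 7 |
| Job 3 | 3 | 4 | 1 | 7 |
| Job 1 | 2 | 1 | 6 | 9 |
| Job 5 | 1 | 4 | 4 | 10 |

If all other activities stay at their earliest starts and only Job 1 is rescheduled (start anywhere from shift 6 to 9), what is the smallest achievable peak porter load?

9

Job 1@6: s1:7  s2:7  s3:7  s4:9  s5:5  s6:1  s7:1  s8:0  s9:0  s10:0 → peak 9
Job 1@7: s1:7  s2:7  s3:7  s4:9  s5:5  s6:0  s7:1  s8:1  s9:0  s10:0 → peak 9
Job 1@8: s1:7  s2:7  s3:7  s4:9  s5:5  s6:0  s7:0  s8:1  s9:1  s10:0 → peak 9
Job 1@9: s1:7  s2:7  s3:7  s4:9  s5:5  s6:0  s7:0  s8:0  s9:1  s10:1 → peak 9
Best is Job 1@6, peak 9.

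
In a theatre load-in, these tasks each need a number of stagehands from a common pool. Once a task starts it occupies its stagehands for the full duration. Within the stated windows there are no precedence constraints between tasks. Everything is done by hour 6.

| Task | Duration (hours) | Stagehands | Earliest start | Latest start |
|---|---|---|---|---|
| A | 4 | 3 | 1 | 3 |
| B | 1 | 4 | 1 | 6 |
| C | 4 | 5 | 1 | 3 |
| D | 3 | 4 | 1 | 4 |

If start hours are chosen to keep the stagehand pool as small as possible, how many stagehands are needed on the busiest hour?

12

Early-start (A@1, B@1, C@1, D@1) gives peak 16: h1:16  h2:12  h3:12  h4:8  h5:0  h6:0.
Shift D→2.
Schedule A@1, B@1, C@1, D@2: h1:12  h2:12  h3:12  h4:12  h5:0  h6:0 — peak 12.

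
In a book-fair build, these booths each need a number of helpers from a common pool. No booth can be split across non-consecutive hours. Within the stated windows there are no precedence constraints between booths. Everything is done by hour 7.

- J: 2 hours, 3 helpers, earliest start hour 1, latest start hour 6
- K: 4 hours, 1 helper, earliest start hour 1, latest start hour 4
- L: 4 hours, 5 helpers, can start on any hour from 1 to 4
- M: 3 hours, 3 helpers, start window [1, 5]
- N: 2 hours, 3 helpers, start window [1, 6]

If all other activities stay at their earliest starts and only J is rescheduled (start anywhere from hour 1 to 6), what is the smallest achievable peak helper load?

12

J@1: h1:15  h2:15  h3:9  h4:6  h5:0  h6:0  h7:0 → peak 15
J@2: h1:12  h2:15  h3:12  h4:6  h5:0  h6:0  h7:0 → peak 15
J@3: h1:12  h2:12  h3:12  h4:9  h5:0  h6:0  h7:0 → peak 12
J@4: h1:12  h2:12  h3:9  h4:9  h5:3  h6:0  h7:0 → peak 12
J@5: h1:12  h2:12  h3:9  h4:6  h5:3  h6:3  h7:0 → peak 12
J@6: h1:12  h2:12  h3:9  h4:6  h5:0  h6:3  h7:3 → peak 12
Best is J@3, peak 12.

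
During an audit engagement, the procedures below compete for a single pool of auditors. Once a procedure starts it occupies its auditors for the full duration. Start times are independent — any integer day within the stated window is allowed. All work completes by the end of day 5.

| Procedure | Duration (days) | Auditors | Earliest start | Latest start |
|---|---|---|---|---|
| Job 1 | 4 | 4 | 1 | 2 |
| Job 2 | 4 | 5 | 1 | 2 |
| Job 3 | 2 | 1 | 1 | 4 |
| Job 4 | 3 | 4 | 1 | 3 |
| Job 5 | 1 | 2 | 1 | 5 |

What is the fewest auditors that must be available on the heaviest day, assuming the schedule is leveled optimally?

Early-start (Job 1@1, Job 2@1, Job 3@1, Job 4@1, Job 5@1) gives peak 16: d1:16  d2:14  d3:13  d4:9  d5:0.
Shift Job 4→3.
Schedule Job 1@1, Job 2@1, Job 3@1, Job 4@3, Job 5@1: d1:12  d2:10  d3:13  d4:13  d5:4 — peak 13.

13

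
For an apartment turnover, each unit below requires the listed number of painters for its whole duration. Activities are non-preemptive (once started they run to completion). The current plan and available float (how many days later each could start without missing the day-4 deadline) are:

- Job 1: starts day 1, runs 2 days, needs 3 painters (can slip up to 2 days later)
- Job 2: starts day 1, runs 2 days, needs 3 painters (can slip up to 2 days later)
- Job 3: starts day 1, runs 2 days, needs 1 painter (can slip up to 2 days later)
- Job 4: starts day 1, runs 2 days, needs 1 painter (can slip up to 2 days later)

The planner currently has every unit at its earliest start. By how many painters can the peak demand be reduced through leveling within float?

4

Early-start peak: d1:8  d2:8  d3:0  d4:0 ⇒ 8.
Leveled (Job 1@1, Job 2@3, Job 3@1, Job 4@3): d1:4  d2:4  d3:4  d4:4 ⇒ 4.
Reduction 8 − 4 = 4.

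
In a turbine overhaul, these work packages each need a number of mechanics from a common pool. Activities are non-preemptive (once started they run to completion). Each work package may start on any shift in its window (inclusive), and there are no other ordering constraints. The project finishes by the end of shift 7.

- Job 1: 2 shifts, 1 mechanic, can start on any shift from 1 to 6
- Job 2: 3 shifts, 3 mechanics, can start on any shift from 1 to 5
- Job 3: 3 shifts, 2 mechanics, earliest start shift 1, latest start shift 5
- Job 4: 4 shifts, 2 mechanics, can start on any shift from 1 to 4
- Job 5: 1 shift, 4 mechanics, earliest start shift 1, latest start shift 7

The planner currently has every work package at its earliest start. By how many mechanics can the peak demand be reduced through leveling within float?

Early-start peak: s1:12  s2:8  s3:7  s4:2  s5:0  s6:0  s7:0 ⇒ 12.
Leveled (Job 1@1, Job 2@1, Job 3@4, Job 4@3, Job 5@7): s1:4  s2:4  s3:5  s4:4  s5:4  s6:4  s7:4 ⇒ 5.
Reduction 12 − 5 = 7.

7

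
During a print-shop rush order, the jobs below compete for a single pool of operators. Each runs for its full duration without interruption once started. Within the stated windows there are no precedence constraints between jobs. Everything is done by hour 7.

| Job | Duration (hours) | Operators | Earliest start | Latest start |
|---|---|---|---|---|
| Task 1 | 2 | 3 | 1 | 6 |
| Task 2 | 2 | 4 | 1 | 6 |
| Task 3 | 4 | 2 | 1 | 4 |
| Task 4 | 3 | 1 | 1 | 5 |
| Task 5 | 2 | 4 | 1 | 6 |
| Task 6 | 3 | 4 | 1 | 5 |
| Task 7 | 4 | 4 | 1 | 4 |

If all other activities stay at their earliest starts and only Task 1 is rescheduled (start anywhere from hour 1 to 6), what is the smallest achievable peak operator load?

19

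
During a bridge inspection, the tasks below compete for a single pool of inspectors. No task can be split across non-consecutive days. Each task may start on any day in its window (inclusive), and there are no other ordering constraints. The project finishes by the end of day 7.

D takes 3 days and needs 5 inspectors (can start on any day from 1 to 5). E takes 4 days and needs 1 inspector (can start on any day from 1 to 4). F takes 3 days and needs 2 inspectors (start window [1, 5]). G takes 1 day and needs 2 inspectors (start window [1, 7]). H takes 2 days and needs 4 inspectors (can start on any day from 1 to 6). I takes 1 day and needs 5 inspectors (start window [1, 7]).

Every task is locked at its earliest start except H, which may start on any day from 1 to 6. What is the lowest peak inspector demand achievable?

H@1: d1:19  d2:12  d3:8  d4:1  d5:0  d6:0  d7:0 → peak 19
H@2: d1:15  d2:12  d3:12  d4:1  d5:0  d6:0  d7:0 → peak 15
H@3: d1:15  d2:8  d3:12  d4:5  d5:0  d6:0  d7:0 → peak 15
H@4: d1:15  d2:8  d3:8  d4:5  d5:4  d6:0  d7:0 → peak 15
H@5: d1:15  d2:8  d3:8  d4:1  d5:4  d6:4  d7:0 → peak 15
H@6: d1:15  d2:8  d3:8  d4:1  d5:0  d6:4  d7:4 → peak 15
Best is H@2, peak 15.

15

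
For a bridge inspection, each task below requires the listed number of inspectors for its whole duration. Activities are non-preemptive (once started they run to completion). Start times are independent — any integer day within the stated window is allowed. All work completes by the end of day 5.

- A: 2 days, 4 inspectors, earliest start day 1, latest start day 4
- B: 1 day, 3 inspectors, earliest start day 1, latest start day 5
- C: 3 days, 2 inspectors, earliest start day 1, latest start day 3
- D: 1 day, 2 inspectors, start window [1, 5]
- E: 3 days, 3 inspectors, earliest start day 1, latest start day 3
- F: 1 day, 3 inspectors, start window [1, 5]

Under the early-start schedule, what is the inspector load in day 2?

9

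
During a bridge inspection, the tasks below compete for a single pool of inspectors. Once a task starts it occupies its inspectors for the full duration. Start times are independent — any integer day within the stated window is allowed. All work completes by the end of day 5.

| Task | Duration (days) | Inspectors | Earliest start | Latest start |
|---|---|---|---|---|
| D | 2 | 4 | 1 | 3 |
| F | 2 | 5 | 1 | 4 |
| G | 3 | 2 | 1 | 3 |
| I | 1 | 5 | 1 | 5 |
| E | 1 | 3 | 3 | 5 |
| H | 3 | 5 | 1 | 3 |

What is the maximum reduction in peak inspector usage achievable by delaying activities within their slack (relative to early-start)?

10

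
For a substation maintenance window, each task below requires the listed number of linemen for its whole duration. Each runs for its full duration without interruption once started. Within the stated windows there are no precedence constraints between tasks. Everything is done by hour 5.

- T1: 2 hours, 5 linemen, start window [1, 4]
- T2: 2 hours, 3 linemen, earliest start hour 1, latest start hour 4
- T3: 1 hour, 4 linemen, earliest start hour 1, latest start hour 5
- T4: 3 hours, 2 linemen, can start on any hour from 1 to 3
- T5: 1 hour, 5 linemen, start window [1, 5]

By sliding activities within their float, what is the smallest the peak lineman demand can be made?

7

Early-start (T1@1, T2@1, T3@1, T4@1, T5@1) gives peak 19: h1:19  h2:10  h3:2  h4:0  h5:0.
Shift T2→3, T3→4, T5→5.
Schedule T1@1, T2@3, T3@4, T4@1, T5@5: h1:7  h2:7  h3:5  h4:7  h5:5 — peak 7.
Total lineman-hours = 31 over 5 hours ⇒ peak ≥ ⌈31/5⌉ = 7, so 7 is optimal.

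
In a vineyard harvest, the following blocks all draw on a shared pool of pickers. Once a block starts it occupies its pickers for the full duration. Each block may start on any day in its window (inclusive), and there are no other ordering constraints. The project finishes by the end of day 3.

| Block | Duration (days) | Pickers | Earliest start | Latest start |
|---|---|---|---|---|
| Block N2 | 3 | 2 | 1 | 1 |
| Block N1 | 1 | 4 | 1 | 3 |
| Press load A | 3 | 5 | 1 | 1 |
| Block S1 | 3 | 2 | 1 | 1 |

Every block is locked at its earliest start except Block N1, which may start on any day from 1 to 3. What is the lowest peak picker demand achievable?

13

Block N1@1: d1:13  d2:9  d3:9 → peak 13
Block N1@2: d1:9  d2:13  d3:9 → peak 13
Block N1@3: d1:9  d2:9  d3:13 → peak 13
Best is Block N1@1, peak 13.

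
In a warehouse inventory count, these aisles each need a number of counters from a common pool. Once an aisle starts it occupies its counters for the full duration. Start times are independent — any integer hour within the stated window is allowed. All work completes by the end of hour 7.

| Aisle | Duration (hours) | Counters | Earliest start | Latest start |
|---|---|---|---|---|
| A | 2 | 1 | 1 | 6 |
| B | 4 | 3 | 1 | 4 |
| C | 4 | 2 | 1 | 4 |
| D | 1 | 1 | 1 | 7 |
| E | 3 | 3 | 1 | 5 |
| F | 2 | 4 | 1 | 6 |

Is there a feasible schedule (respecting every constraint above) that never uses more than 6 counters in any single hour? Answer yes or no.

Schedule A@3, B@3, C@1, D@7, E@5, F@1: h1:6  h2:6  h3:6  h4:6  h5:6  h6:6  h7:4 — peak 6 ≤ 6.

yes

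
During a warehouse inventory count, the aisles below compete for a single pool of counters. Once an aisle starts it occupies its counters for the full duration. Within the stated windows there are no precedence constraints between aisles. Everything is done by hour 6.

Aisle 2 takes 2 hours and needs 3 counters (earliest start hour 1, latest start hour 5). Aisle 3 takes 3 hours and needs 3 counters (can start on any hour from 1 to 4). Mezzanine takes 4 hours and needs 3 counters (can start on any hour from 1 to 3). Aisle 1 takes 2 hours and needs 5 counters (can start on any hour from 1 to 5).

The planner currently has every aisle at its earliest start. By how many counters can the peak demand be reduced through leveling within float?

Early-start peak: h1:14  h2:14  h3:6  h4:3  h5:0  h6:0 ⇒ 14.
Leveled (Aisle 2@1, Aisle 3@1, Mezzanine@3, Aisle 1@4): h1:6  h2:6  h3:6  h4:8  h5:8  h6:3 ⇒ 8.
Reduction 14 − 8 = 6.

6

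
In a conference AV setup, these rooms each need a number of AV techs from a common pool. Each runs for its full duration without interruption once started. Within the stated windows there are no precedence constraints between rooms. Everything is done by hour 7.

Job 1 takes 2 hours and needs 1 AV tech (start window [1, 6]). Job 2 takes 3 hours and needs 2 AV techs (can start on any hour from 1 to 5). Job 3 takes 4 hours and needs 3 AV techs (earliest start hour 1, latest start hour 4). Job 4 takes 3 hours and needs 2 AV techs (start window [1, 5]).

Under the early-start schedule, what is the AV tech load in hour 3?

7

At early start, hour 3 has: Job 2, Job 3, Job 4.
Demand: 2 + 3 + 2 = 7.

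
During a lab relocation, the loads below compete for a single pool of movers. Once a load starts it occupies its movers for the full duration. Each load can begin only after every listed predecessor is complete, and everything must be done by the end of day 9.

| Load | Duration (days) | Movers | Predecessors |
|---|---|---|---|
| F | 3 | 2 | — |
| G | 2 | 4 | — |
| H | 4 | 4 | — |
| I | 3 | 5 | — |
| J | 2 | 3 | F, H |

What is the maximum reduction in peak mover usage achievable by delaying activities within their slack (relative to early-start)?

8

Early-start peak: d1:15  d2:15  d3:11  d4:4  d5:3  d6:3  d7:0  d8:0  d9:0 ⇒ 15.
Leveled (F@1, G@5, H@1, I@7, J@5): d1:6  d2:6  d3:6  d4:4  d5:7  d6:7  d7:5  d8:5  d9:5 ⇒ 7.
Reduction 15 − 7 = 8.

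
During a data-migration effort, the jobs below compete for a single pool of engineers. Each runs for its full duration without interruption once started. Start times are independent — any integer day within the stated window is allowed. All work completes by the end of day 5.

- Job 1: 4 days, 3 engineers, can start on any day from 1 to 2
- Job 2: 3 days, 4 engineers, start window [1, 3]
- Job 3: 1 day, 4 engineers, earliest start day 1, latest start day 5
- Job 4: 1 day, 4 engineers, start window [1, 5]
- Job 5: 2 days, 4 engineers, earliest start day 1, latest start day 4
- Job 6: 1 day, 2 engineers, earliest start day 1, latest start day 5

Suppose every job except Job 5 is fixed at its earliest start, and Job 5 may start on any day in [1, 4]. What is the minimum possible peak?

Job 5@1: d1:21  d2:11  d3:7  d4:3  d5:0 → peak 21
Job 5@2: d1:17  d2:11  d3:11  d4:3  d5:0 → peak 17
Job 5@3: d1:17  d2:7  d3:11  d4:7  d5:0 → peak 17
Job 5@4: d1:17  d2:7  d3:7  d4:7  d5:4 → peak 17
Best is Job 5@2, peak 17.

17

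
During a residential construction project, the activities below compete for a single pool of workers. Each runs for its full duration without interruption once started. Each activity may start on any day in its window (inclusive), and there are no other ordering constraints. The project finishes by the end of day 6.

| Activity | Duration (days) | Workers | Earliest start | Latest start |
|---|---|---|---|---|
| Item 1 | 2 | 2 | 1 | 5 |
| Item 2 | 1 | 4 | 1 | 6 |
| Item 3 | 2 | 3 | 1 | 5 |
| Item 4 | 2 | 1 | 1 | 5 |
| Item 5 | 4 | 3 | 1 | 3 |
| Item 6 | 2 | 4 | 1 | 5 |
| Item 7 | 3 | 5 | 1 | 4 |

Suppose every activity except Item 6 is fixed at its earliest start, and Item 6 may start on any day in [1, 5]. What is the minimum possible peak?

Item 6@1: d1:22  d2:18  d3:8  d4:3  d5:0  d6:0 → peak 22
Item 6@2: d1:18  d2:18  d3:12  d4:3  d5:0  d6:0 → peak 18
Item 6@3: d1:18  d2:14  d3:12  d4:7  d5:0  d6:0 → peak 18
Item 6@4: d1:18  d2:14  d3:8  d4:7  d5:4  d6:0 → peak 18
Item 6@5: d1:18  d2:14  d3:8  d4:3  d5:4  d6:4 → peak 18
Best is Item 6@2, peak 18.

18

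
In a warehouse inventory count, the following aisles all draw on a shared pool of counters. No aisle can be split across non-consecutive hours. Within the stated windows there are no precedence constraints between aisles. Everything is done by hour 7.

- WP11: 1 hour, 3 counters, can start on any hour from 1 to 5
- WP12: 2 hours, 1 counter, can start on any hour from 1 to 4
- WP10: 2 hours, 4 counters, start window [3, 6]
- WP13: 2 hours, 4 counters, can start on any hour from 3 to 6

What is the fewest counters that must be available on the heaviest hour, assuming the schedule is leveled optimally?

4

Early-start (WP11@1, WP12@1, WP10@3, WP13@3) gives peak 8: h1:4  h2:1  h3:8  h4:8  h5:0  h6:0  h7:0.
Shift WP13→5.
Schedule WP11@1, WP12@1, WP10@3, WP13@5: h1:4  h2:1  h3:4  h4:4  h5:4  h6:4  h7:0 — peak 4.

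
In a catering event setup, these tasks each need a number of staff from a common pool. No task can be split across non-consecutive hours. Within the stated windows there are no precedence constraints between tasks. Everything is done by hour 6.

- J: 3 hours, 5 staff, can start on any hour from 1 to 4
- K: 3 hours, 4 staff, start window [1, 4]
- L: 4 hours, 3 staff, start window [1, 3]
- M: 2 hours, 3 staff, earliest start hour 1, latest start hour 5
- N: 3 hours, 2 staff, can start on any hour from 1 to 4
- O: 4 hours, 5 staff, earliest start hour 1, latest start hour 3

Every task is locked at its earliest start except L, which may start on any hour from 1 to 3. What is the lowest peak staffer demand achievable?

19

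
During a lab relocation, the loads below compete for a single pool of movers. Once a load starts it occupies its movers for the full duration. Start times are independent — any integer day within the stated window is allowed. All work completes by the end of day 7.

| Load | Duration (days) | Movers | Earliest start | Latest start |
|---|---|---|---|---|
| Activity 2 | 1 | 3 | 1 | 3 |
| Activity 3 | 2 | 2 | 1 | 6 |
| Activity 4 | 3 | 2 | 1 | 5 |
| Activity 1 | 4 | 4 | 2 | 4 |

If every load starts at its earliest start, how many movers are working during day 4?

4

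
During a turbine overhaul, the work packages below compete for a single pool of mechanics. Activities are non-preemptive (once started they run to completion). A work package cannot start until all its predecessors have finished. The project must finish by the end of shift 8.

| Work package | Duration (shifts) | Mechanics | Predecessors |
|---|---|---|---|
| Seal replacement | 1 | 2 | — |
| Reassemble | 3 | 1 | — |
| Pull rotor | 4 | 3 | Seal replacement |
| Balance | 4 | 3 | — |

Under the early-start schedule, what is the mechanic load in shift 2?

7

At early start, shift 2 has: Reassemble, Pull rotor, Balance.
Demand: 1 + 3 + 3 = 7.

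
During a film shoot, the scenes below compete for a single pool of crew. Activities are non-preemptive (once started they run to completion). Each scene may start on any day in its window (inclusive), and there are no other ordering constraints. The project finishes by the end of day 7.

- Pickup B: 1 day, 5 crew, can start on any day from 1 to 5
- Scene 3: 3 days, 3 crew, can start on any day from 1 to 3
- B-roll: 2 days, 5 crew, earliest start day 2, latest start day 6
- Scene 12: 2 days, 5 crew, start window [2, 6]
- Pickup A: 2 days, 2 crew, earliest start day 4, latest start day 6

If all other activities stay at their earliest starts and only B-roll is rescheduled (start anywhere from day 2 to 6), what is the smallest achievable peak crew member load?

8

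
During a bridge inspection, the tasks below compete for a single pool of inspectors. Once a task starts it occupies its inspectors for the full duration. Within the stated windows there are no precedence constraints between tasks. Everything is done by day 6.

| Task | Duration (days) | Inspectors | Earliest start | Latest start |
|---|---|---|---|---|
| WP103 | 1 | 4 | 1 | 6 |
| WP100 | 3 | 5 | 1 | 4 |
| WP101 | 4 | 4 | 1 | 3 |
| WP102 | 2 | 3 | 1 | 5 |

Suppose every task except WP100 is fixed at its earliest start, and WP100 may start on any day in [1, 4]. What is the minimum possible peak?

11

WP100@1: d1:16  d2:12  d3:9  d4:4  d5:0  d6:0 → peak 16
WP100@2: d1:11  d2:12  d3:9  d4:9  d5:0  d6:0 → peak 12
WP100@3: d1:11  d2:7  d3:9  d4:9  d5:5  d6:0 → peak 11
WP100@4: d1:11  d2:7  d3:4  d4:9  d5:5  d6:5 → peak 11
Best is WP100@3, peak 11.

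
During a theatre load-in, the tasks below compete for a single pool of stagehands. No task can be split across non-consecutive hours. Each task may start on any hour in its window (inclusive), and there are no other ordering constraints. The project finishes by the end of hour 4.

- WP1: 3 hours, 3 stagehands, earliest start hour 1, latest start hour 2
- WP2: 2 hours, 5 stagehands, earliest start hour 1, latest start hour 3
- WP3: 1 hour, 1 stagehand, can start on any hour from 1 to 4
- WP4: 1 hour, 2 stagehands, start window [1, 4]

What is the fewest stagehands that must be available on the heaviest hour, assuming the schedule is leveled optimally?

8

Early-start (WP1@1, WP2@1, WP3@1, WP4@1) gives peak 11: h1:11  h2:8  h3:3  h4:0.
Shift WP3→3, WP4→3.
Schedule WP1@1, WP2@1, WP3@3, WP4@3: h1:8  h2:8  h3:6  h4:0 — peak 8.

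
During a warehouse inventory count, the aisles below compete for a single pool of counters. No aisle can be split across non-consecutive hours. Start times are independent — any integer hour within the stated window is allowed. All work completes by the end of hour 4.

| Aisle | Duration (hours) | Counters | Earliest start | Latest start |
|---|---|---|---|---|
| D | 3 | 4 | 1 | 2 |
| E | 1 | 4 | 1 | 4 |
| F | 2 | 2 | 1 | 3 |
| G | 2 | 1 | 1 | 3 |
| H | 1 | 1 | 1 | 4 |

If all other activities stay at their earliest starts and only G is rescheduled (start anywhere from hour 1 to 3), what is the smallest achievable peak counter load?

11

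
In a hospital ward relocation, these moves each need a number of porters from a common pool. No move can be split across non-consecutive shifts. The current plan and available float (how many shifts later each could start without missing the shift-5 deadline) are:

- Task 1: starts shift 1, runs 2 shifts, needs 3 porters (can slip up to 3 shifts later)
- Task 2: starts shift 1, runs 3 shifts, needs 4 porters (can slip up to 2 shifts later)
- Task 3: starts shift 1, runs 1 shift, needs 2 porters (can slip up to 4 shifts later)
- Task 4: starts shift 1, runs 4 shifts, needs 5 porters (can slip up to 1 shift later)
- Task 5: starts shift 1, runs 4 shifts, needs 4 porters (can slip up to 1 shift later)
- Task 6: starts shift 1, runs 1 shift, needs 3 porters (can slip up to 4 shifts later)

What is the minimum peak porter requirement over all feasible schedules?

13

Early-start (Task 1@1, Task 2@1, Task 3@1, Task 4@1, Task 5@1, Task 6@1) gives peak 21: s1:21  s2:16  s3:13  s4:9  s5:0.
Shift Task 2→3, Task 5→2.
Schedule Task 1@1, Task 2@3, Task 3@1, Task 4@1, Task 5@2, Task 6@1: s1:13  s2:12  s3:13  s4:13  s5:8 — peak 13.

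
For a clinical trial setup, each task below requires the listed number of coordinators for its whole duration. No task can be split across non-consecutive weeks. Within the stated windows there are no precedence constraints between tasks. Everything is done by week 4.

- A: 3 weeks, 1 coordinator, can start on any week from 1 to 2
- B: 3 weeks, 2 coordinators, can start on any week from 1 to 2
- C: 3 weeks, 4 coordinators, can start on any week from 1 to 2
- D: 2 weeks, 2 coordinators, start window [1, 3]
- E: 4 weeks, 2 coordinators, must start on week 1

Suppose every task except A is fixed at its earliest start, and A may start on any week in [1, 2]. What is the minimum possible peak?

A@1: w1:11  w2:11  w3:9  w4:2 → peak 11
A@2: w1:10  w2:11  w3:9  w4:3 → peak 11
Best is A@1, peak 11.

11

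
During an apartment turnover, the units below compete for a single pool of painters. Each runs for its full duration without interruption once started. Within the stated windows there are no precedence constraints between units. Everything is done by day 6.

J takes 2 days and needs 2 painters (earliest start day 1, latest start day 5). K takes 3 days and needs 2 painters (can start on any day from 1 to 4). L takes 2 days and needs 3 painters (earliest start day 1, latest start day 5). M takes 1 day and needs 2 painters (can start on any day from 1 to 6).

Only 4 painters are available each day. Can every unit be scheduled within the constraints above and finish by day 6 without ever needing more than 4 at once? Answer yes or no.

yes

Schedule J@1, K@1, L@4, M@3: d1:4  d2:4  d3:4  d4:3  d5:3  d6:0 — peak 4 ≤ 4.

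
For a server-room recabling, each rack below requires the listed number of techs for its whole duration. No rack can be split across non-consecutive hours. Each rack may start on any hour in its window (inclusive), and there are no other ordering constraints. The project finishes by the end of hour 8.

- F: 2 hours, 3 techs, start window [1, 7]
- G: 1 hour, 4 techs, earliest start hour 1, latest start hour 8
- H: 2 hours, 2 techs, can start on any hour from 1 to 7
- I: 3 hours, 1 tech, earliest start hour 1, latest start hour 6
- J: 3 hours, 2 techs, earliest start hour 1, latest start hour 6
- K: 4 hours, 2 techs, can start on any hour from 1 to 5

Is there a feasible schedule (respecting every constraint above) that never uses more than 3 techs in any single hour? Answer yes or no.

Total tech-hours = 31; over 8 hours the average is 31/8 > 3, so some hour must exceed 3.

no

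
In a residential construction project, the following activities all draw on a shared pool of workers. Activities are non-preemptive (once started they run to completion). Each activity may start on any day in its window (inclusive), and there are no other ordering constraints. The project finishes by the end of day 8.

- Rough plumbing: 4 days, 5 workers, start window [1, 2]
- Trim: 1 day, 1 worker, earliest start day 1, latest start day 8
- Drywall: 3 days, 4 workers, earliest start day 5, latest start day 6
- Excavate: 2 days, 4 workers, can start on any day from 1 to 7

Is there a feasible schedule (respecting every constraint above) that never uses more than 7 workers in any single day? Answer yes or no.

The minimum achievable peak is 8; 7 < 8, so no feasible schedule stays within the cap.

no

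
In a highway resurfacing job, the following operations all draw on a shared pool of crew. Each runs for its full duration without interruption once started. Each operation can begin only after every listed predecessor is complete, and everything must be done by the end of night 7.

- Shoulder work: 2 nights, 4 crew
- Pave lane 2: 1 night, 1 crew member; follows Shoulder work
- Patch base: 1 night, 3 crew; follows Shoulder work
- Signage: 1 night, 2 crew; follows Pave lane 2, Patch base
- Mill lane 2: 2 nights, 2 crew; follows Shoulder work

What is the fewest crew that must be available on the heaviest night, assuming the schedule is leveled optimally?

Early-start (Shoulder work@1, Pave lane 2@3, Patch base@3, Signage@4, Mill lane 2@3) gives peak 6: n1:4  n2:4  n3:6  n4:4  n5:0  n6:0  n7:0.
Shift Mill lane 2→4.
Schedule Shoulder work@1, Pave lane 2@3, Patch base@3, Signage@4, Mill lane 2@4: n1:4  n2:4  n3:4  n4:4  n5:2  n6:0  n7:0 — peak 4.

4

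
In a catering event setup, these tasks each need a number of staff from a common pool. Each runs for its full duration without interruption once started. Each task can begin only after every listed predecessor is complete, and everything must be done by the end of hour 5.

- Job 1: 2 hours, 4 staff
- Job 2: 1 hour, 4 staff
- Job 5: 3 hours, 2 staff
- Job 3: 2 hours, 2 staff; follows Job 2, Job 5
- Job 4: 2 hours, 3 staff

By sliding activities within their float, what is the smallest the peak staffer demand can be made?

6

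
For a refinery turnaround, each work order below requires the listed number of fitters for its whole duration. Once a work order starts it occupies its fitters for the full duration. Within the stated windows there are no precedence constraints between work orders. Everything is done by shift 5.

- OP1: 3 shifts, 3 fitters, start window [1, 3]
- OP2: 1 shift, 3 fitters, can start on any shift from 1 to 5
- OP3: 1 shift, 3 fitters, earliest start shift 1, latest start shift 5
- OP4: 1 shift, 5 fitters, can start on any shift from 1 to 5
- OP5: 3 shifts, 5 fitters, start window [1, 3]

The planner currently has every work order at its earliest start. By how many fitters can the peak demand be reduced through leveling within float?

11

Early-start peak: s1:19  s2:8  s3:8  s4:0  s5:0 ⇒ 19.
Leveled (OP1@1, OP2@1, OP3@4, OP4@2, OP5@3): s1:6  s2:8  s3:8  s4:8  s5:5 ⇒ 8.
Reduction 19 − 8 = 11.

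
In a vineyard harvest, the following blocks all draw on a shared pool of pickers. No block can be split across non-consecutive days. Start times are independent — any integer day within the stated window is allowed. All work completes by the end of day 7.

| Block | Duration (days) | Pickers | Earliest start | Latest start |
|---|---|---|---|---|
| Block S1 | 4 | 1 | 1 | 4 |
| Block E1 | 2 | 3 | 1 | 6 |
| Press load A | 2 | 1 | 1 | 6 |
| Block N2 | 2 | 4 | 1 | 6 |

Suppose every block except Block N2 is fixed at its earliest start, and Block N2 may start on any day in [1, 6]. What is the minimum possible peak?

5

Block N2@1: d1:9  d2:9  d3:1  d4:1  d5:0  d6:0  d7:0 → peak 9
Block N2@2: d1:5  d2:9  d3:5  d4:1  d5:0  d6:0  d7:0 → peak 9
Block N2@3: d1:5  d2:5  d3:5  d4:5  d5:0  d6:0  d7:0 → peak 5
Block N2@4: d1:5  d2:5  d3:1  d4:5  d5:4  d6:0  d7:0 → peak 5
Block N2@5: d1:5  d2:5  d3:1  d4:1  d5:4  d6:4  d7:0 → peak 5
Block N2@6: d1:5  d2:5  d3:1  d4:1  d5:0  d6:4  d7:4 → peak 5
Best is Block N2@3, peak 5.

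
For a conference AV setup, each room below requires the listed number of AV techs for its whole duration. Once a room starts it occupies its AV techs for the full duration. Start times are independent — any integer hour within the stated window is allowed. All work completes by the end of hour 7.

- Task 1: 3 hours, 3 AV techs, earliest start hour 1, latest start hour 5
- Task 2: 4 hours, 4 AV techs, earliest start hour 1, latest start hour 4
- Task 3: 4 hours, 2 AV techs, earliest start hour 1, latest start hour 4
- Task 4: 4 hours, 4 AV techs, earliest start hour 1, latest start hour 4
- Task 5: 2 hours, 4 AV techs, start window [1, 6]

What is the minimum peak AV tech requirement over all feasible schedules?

Early-start (Task 1@1, Task 2@1, Task 3@1, Task 4@1, Task 5@1) gives peak 17: h1:17  h2:17  h3:13  h4:10  h5:0  h6:0  h7:0.
Shift Task 4→4, Task 5→5.
Schedule Task 1@1, Task 2@1, Task 3@1, Task 4@4, Task 5@5: h1:9  h2:9  h3:9  h4:10  h5:8  h6:8  h7:4 — peak 10.

10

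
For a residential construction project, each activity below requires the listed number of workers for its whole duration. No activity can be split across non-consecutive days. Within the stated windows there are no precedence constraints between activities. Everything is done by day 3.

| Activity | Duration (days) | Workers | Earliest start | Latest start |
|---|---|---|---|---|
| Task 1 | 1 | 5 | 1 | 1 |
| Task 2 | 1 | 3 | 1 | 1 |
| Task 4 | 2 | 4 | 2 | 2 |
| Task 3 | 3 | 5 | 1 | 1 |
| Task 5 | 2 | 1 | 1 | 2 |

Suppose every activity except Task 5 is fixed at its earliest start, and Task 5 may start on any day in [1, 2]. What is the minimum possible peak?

Task 5@1: d1:14  d2:10  d3:9 → peak 14
Task 5@2: d1:13  d2:10  d3:10 → peak 13
Best is Task 5@2, peak 13.

13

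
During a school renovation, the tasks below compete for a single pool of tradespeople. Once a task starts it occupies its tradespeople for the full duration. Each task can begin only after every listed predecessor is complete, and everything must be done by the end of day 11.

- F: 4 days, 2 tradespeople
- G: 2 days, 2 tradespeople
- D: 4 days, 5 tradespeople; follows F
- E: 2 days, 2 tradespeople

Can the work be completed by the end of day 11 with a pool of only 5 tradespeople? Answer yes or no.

Schedule F@1, G@1, D@5, E@3: d1:4  d2:4  d3:4  d4:4  d5:5  d6:5  d7:5  d8:5  d9:0  d10:0  d11:0 — peak 5 ≤ 5.

yes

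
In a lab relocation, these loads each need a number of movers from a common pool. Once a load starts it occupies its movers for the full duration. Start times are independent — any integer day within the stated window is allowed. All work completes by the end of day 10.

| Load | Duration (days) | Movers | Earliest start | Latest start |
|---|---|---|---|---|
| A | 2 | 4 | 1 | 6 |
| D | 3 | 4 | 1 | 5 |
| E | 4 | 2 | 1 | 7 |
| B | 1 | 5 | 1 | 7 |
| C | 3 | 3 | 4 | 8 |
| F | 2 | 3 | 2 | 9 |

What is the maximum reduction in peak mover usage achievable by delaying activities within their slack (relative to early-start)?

9

Early-start peak: d1:15  d2:13  d3:9  d4:5  d5:3  d6:3  d7:0  d8:0  d9:0  d10:0 ⇒ 15.
Leveled (A@1, D@3, E@1, B@6, C@7, F@7): d1:6  d2:6  d3:6  d4:6  d5:4  d6:5  d7:6  d8:6  d9:3  d10:0 ⇒ 6.
Reduction 15 − 6 = 9.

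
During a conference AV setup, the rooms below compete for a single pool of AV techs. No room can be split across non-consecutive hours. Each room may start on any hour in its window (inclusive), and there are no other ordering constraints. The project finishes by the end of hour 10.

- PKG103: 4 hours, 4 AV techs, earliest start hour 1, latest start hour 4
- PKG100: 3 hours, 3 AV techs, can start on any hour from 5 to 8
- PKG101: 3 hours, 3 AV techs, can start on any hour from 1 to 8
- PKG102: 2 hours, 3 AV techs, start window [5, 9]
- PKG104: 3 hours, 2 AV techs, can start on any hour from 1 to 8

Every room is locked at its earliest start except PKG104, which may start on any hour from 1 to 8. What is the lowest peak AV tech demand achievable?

7

PKG104@1: h1:9  h2:9  h3:9  h4:4  h5:6  h6:6  h7:3  h8:0  h9:0  h10:0 → peak 9
PKG104@2: h1:7  h2:9  h3:9  h4:6  h5:6  h6:6  h7:3  h8:0  h9:0  h10:0 → peak 9
PKG104@3: h1:7  h2:7  h3:9  h4:6  h5:8  h6:6  h7:3  h8:0  h9:0  h10:0 → peak 9
PKG104@4: h1:7  h2:7  h3:7  h4:6  h5:8  h6:8  h7:3  h8:0  h9:0  h10:0 → peak 8
PKG104@5: h1:7  h2:7  h3:7  h4:4  h5:8  h6:8  h7:5  h8:0  h9:0  h10:0 → peak 8
PKG104@6: h1:7  h2:7  h3:7  h4:4  h5:6  h6:8  h7:5  h8:2  h9:0  h10:0 → peak 8
PKG104@7: h1:7  h2:7  h3:7  h4:4  h5:6  h6:6  h7:5  h8:2  h9:2  h10:0 → peak 7
PKG104@8: h1:7  h2:7  h3:7  h4:4  h5:6  h6:6  h7:3  h8:2  h9:2  h10:2 → peak 7
Best is PKG104@7, peak 7.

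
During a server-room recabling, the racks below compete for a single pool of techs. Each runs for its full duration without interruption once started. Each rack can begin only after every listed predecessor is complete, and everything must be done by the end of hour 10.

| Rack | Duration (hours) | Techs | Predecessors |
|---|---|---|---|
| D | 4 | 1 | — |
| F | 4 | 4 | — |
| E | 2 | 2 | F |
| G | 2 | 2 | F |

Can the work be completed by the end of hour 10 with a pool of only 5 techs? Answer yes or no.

Schedule D@1, F@5, E@9, G@9: h1:1  h2:1  h3:1  h4:1  h5:4  h6:4  h7:4  h8:4  h9:4  h10:4 — peak 4 ≤ 5.

yes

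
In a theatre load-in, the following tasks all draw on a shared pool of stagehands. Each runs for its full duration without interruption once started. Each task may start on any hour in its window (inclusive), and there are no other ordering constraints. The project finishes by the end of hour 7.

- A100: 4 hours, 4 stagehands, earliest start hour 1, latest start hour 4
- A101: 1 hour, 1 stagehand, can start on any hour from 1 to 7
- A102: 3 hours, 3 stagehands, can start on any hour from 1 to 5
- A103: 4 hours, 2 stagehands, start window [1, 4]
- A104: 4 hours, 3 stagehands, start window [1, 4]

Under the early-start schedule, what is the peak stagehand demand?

13

Early-start schedule: A100@1, A101@1, A102@1, A103@1, A104@1.
Load per hour: hour 1: 13, hour 2: 12, hour 3: 12, hour 4: 9, hour 5: 0, hour 6: 0, hour 7: 0.
Peak is 13.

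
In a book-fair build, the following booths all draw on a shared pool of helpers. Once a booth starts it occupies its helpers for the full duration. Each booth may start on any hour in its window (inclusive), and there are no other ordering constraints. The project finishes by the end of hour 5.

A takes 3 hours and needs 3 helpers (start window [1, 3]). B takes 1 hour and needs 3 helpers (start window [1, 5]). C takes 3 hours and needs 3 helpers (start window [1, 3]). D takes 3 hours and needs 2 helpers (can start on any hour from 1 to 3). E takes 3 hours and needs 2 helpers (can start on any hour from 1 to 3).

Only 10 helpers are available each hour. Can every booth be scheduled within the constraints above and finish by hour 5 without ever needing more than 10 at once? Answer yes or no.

yes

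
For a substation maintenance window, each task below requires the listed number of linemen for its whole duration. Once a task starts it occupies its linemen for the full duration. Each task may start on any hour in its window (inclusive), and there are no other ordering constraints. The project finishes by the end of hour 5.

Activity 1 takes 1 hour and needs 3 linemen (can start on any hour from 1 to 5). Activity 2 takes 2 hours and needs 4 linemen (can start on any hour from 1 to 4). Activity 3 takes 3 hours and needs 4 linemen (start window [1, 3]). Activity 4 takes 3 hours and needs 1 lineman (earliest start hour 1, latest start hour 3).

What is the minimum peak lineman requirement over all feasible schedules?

Early-start (Activity 1@1, Activity 2@1, Activity 3@1, Activity 4@1) gives peak 12: h1:12  h2:9  h3:5  h4:0  h5:0.
Shift Activity 3→3, Activity 4→2.
Schedule Activity 1@1, Activity 2@1, Activity 3@3, Activity 4@2: h1:7  h2:5  h3:5  h4:5  h5:4 — peak 7.

7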